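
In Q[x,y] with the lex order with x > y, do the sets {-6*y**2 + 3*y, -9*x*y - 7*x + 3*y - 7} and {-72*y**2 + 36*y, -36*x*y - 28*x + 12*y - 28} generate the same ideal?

Yes, the ideals are equal.

Two ideals are equal iff their reduced Gröbner bases coincide (the reduced basis is unique for a fixed ordering).
Buchberger on the first generating set:
f_1 = -6*y**2 + 3*y, LT = y**2.
f_2 = -9*x*y - 7*x + 3*y - 7, LT = x*y.

S(f_1,f_2): lcm = x*y**2. S = -23/18*x*y + 1/3*y**2 - 7/9*y.
  reduce S modulo (f_1, f_2):
  remainder 161/162*x - 28/27*y + 161/162 ≠ 0; add g_3 = 161/162*x - 28/27*y + 161/162 to the basis.

The other S-polynomials (S(f_1,g_3), S(f_2,g_3)) all reduce to 0 modulo the current basis, so we have a Gröbner basis.
Inter-reduce: drop elements whose leading term is divisible by another's, tail-reduce, and make monic.
Reduced Gröbner basis: {x - 24/23*y + 1, y**2 - 1/2*y}.

Buchberger on the second generating set:
h_1 = -72*y**2 + 36*y, LT = y**2.
h_2 = -36*x*y - 28*x + 12*y - 28, LT = x*y.

S(h_1,h_2): lcm = x*y**2. S = -23/18*x*y + 1/3*y**2 - 7/9*y.
  reduce S modulo (h_1, h_2):
  remainder 161/162*x - 28/27*y + 161/162 ≠ 0; add k_3 = 161/162*x - 28/27*y + 161/162 to the basis.

The other S-polynomials (S(h_1,k_3), S(h_2,k_3)) all reduce to 0 modulo the current basis, so we have a Gröbner basis.
Inter-reduce: drop elements whose leading term is divisible by another's, tail-reduce, and make monic.
Reduced Gröbner basis: {x - 24/23*y + 1, y**2 - 1/2*y}.

These coincide, so the ideals are equal.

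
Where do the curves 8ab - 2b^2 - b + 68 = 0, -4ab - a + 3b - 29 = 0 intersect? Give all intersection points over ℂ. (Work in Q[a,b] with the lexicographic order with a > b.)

{(-1, 4), (109/32 - 17*sqrt(87)*I/32, -7/8 - sqrt(87)*I/8), (109/32 + 17*sqrt(87)*I/32, -7/8 + sqrt(87)*I/8)}

Compute a lex Gröbner basis by Buchberger's algorithm.
f_1 = 8ab - 2b^2 - b + 68, LT = ab.
f_2 = -4ab - a + 3b - 29, LT = ab.

S(f_1,f_2): lcm = ab. S = -1/4a - 1/4b^2 + 5/8b + 5/4.
  reduce S modulo (f_1, f_2):
  remainder -1/4a - 1/4b^2 + 5/8b + 5/4 ≠ 0; add h_3 = -1/4a - 1/4b^2 + 5/8b + 5/4 to the basis.

S(f_1,h_3): lcm = ab. S = -b^3 + 9/4b^2 + 39/8b + 17/2.
  reduce S modulo (f_1, f_2, h_3):
  remainder -b^3 + 9/4b^2 + 39/8b + 17/2 ≠ 0; add h_4 = -b^3 + 9/4b^2 + 39/8b + 17/2 to the basis.

The other S-polynomials (S(f_2,h_3), S(f_1,h_4), S(f_2,h_4), S(h_3,h_4)) all reduce to 0 modulo the current basis, so we have a Gröbner basis.
Inter-reduce: drop elements whose leading term is divisible by another's, tail-reduce, and make monic.
Reduced Gröbner basis: {a + b^2 - 5/2b - 5, b^3 - 9/4b^2 - 39/8b - 17/2}.

From the last basis element, b^3 - 9/4b^2 - 39/8b - 17/2 = 0, so b takes values in {4, -7/8 - sqrt(87)*I/8, -7/8 + sqrt(87)*I/8}. Each choice, substituted upward through the basis, yields the corresponding point(s) of the solution set.
  b = 4: the earlier basis element becomes a + 1 = 0, giving a = -1 — point (-1, 4).
  b = -7/8 - sqrt(87)*I/8: the earlier basis element becomes a - 109/32 + 17*sqrt(87)*I/32 = 0, giving a = 109/32 - 17*sqrt(87)*I/32 — point (109/32 - 17*sqrt(87)*I/32, -7/8 - sqrt(87)*I/8).
  b = -7/8 + sqrt(87)*I/8: the earlier basis element becomes a - 109/32 - 17*sqrt(87)*I/32 = 0, giving a = 109/32 + 17*sqrt(87)*I/32 — point (109/32 + 17*sqrt(87)*I/32, -7/8 + sqrt(87)*I/8).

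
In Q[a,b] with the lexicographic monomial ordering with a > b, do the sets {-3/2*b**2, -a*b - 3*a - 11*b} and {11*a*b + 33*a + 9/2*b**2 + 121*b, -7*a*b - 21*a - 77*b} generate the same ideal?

Yes, the ideals are equal.

Since reduced Gröbner bases are canonical representatives of ideals under a given ordering, it suffices to compute and compare them.
Buchberger on the first generating set:
f_1 = -3/2*b**2, LT = b**2.
f_2 = -a*b - 3*a - 11*b, LT = a*b.

S(f_1,f_2): lcm = a*b**2. S = -3*a*b - 11*b**2.
  leading term a*b: subtract (3)·f_2 from -3*a*b - 11*b**2 → 9*a - 11*b**2 + 33*b
  leading term a: no divisor's leading term divides it; move 9*a to the remainder.
  leading term b**2: subtract (22/3)·f_1 from -11*b**2 + 33*b → 33*b
  leading term b: no divisor's leading term divides it; move 33*b to the remainder.
  remainder 9*a + 33*b ≠ 0; add g_3 = 9*a + 33*b to the basis.

The other S-polynomials (S(f_1,g_3), S(f_2,g_3)) all reduce to 0 modulo the current basis, so we have a Gröbner basis.
Inter-reduce: drop elements whose leading term is divisible by another's, tail-reduce, and make monic.
Reduced Gröbner basis: {a + 11/3*b, b**2}.

Buchberger on the second generating set:
h_1 = 11*a*b + 33*a + 9/2*b**2 + 121*b, LT = a*b.
h_2 = -7*a*b - 21*a - 77*b, LT = a*b.

S(h_1,h_2): lcm = a*b. S = 9/22*b**2.
  leading term b**2: no divisor's leading term divides it; move 9/22*b**2 to the remainder.
  remainder 9/22*b**2 ≠ 0; add k_3 = 9/22*b**2 to the basis.

S(h_1,k_3): lcm = a*b**2. S = 3*a*b + 9/22*b**3 + 11*b**2.
  leading term a*b: subtract (3/11)·h_1 from 3*a*b + 9/22*b**3 + 11*b**2 → -9*a + 9/22*b**3 + 215/22*b**2 - 33*b
  leading term a: no divisor's leading term divides it; move -9*a to the remainder.
  leading term b**3: subtract (b)·k_3 from 9/22*b**3 + 215/22*b**2 - 33*b → 215/22*b**2 - 33*b
  leading term b**2: subtract (215/9)·k_3 from 215/22*b**2 - 33*b → -33*b
  leading term b: no divisor's leading term divides it; move -33*b to the remainder.
  remainder -9*a - 33*b ≠ 0; add k_4 = -9*a - 33*b to the basis.

The other S-polynomials (S(h_2,k_3), S(h_1,k_4), S(h_2,k_4), S(k_3,k_4)) all reduce to 0 modulo the current basis, so we have a Gröbner basis.
Inter-reduce: drop elements whose leading term is divisible by another's, tail-reduce, and make monic.
Reduced Gröbner basis: {a + 11/3*b, b**2}.

These coincide, so the ideals are equal.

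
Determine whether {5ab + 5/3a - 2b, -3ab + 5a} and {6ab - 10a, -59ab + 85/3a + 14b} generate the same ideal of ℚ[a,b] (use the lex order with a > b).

For a fixed monomial order, each ideal has a unique reduced Gröbner basis; comparing bases decides equality.
Buchberger on the first generating set:
f_1 = 5ab + 5/3a - 2b, LT = ab.
f_2 = -3ab + 5a, LT = ab.

S(f_1,f_2): lcm = ab. S = 2a - ⅖b.
  leading term a: no divisor's leading term divides it; move 2a to the remainder.
  leading term b: no divisor's leading term divides it; move -⅖b to the remainder.
  remainder 2a - ⅖b ≠ 0; add g_3 = 2a - ⅖b to the basis.

S(f_1,g_3): lcm = ab. S = ⅓a + ⅕b² - ⅖b.
  leading term a: subtract (⅙)·g_3 from ⅓a + ⅕b² - ⅖b → ⅕b² - ⅓b
  leading term b²: no divisor's leading term divides it; move ⅕b² to the remainder.
  leading term b: no divisor's leading term divides it; move -⅓b to the remainder.
  remainder ⅕b² - ⅓b ≠ 0; add g_4 = ⅕b² - ⅓b to the basis.

The other S-polynomials (S(f_2,g_3), S(f_1,g_4), S(f_2,g_4), S(g_3,g_4)) all reduce to 0 modulo the current basis, so we have a Gröbner basis.
Inter-reduce: drop elements whose leading term is divisible by another's, tail-reduce, and make monic.
Reduced Gröbner basis: {a - ⅕b, b² - 5/3b}.

Buchberger on the second generating set:
h_1 = 6ab - 10a, LT = ab.
h_2 = -59ab + 85/3a + 14b, LT = ab.

S(h_1,h_2): lcm = ab. S = -70/59a + 14/59b.
  leading term a: no divisor's leading term divides it; move -70/59a to the remainder.
  leading term b: no divisor's leading term divides it; move 14/59b to the remainder.
  remainder -70/59a + 14/59b ≠ 0; add k_3 = -70/59a + 14/59b to the basis.

S(h_1,k_3): lcm = ab. S = -5/3a + ⅕b².
  leading term a: subtract (59/42)·k_3 from -5/3a + ⅕b² → ⅕b² - ⅓b
  leading term b²: no divisor's leading term divides it; move ⅕b² to the remainder.
  leading term b: no divisor's leading term divides it; move -⅓b to the remainder.
  remainder ⅕b² - ⅓b ≠ 0; add k_4 = ⅕b² - ⅓b to the basis.

The other S-polynomials (S(h_2,k_3), S(h_1,k_4), S(h_2,k_4), S(k_3,k_4)) all reduce to 0 modulo the current basis, so we have a Gröbner basis.
Inter-reduce: drop elements whose leading term is divisible by another's, tail-reduce, and make monic.
Reduced Gröbner basis: {a - ⅕b, b² - 5/3b}.

These coincide, so the ideals are equal.

Yes, the ideals are equal.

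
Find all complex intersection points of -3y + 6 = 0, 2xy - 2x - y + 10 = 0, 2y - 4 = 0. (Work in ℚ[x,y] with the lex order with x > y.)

{(-4, 2)}

Compute a lex Gröbner basis by Buchberger's algorithm.
f_1 = -3y + 6, LT = y.
f_2 = 2xy - 2x - y + 10, LT = xy.
f_3 = 2y - 4, LT = y.

S(f_1,f_2): lcm = xy. S = -x + ½y - 5.
  reduce S modulo (f_1, f_2, f_3):
  remainder -x - 4 ≠ 0; add h_4 = -x - 4 to the basis.

The other S-polynomials (S(f_1,f_3), S(f_2,f_3), S(f_1,h_4), S(f_2,h_4), S(f_3,h_4)) all reduce to 0 modulo the current basis, so we have a Gröbner basis.
Inter-reduce: drop elements whose leading term is divisible by another's, tail-reduce, and make monic.
Reduced Gröbner basis: {x + 4, y - 2}.

From the last basis element, y - 2 = 0, so y takes values in {2}. Each choice, substituted upward through the basis, yields the corresponding point(s) of the solution set.
  y = 2: the earlier basis element becomes x + 4 = 0, giving x = -4 — point (-4, 2).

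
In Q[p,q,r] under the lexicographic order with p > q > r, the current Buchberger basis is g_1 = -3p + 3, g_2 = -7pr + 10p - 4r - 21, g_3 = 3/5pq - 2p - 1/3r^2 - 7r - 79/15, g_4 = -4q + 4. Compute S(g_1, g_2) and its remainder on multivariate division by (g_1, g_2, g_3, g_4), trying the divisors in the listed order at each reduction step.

lcm(LM(g_1), LM(g_2)) = pr.
S = (lcm/LT(g_1))·g_1 − (lcm/LT(g_2))·g_2 = 10/7p - 11/7r - 3.
Reduce S modulo (g_1, g_2, g_3, g_4) in that order:
  leading term p: subtract (-10/21)·g_1 from 10/7p - 11/7r - 3 → -11/7r - 11/7
  leading term r: no divisor's leading term divides it; move -11/7r to the remainder.
  leading term 1: no divisor's leading term divides it; move -11/7 to the remainder.
The remainder -11/7r - 11/7 is nonzero, so it would be added as the next basis element.

S(g_1, g_2) = 10/7p - 11/7r - 3; remainder on division = -11/7r - 11/7.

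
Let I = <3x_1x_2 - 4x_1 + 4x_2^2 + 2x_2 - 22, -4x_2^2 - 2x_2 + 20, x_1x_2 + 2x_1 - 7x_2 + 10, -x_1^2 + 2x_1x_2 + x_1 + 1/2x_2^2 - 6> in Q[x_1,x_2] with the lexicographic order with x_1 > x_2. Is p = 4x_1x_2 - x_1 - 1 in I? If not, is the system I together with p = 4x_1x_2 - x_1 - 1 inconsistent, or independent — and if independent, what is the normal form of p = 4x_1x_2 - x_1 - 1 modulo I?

Adjoining 4x_1x_2 - x_1 - 1 makes the ideal the whole ring: the system is inconsistent.

First compute the reduced Gröbner basis of I by Buchberger's algorithm.
f_1 = 3x_1x_2 - 4x_1 + 4x_2^2 + 2x_2 - 22, LT = x_1x_2.
f_2 = -4x_2^2 - 2x_2 + 20, LT = x_2^2.
f_3 = x_1x_2 + 2x_1 - 7x_2 + 10, LT = x_1x_2.
f_4 = -x_1^2 + 2x_1x_2 + x_1 + 1/2x_2^2 - 6, LT = x_1^2.

S(f_1,f_2): lcm = x_1x_2^2. S = -11/6x_1x_2 + 5x_1 + 4/3x_2^3 + 2/3x_2^2 - 22/3x_2.
  reduce S modulo (f_1, f_2, f_3, f_4):
  remainder 23/9x_1 - 2/3x_2 - 11/9 ≠ 0; add h_5 = 23/9x_1 - 2/3x_2 - 11/9 to the basis.

S(f_1,f_3): lcm = x_1x_2. S = -10/3x_1 + 4/3x_2^2 + 23/3x_2 - 52/3.
  reduce S modulo (f_1, f_2, f_3, f_4, h_5):
  remainder 141/23x_2 - 282/23 ≠ 0; add h_6 = 141/23x_2 - 282/23 to the basis.

The other S-polynomials (S(f_1,f_4), S(f_2,f_3), S(f_2,f_4), S(f_3,f_4), S(f_1,h_5), S(f_2,h_5), S(f_3,h_5), S(f_4,h_5), S(f_1,h_6), S(f_2,h_6), S(f_3,h_6), S(f_4,h_6), S(h_5,h_6)) all reduce to 0 modulo the current basis, so we have a Gröbner basis.
Inter-reduce: drop elements whose leading term is divisible by another's, tail-reduce, and make monic.
Reduced Gröbner basis: {x_1 - 1, x_2 - 2}.
Label its elements g_1 = x_1 - 1, g_2 = x_2 - 2.

Reduce p = 4x_1x_2 - x_1 - 1 modulo G:
  leading term x_1x_2: subtract (4x_2)·g_1 from 4x_1x_2 - x_1 - 1 → -x_1 + 4x_2 - 1
  leading term x_1: subtract (-1)·g_1 from -x_1 + 4x_2 - 1 → 4x_2 - 2
  leading term x_2: subtract (4)·g_2 from 4x_2 - 2 → 6
  leading term 1: no divisor's leading term divides it; move 6 to the remainder.
  normal form = 6.
The normal form is nonzero, so p ∉ I. Since p minus its normal form lies in I, I + (p) = I + (r) where r = 6; decide whether this ideal is the whole ring.
Here r = 6 is a nonzero constant, hence a unit: 1 ∈ I + (p), the Gröbner basis of I + (p) is {1}, and the enlarged system has no common solution — adjoining p is inconsistent.

The remainder on division by a Gröbner basis is unique — it is the normal form.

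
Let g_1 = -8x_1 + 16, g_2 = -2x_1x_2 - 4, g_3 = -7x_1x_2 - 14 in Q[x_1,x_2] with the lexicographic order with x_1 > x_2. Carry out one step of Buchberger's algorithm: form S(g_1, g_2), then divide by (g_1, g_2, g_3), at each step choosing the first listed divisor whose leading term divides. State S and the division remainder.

S(g_1, g_2) = -2x_2 - 2; remainder on division = -2x_2 - 2.

lcm(LM(g_1), LM(g_2)) = x_1x_2.
S = (lcm/LT(g_1))·g_1 − (lcm/LT(g_2))·g_2 = -2x_2 - 2.
Reduce S modulo (g_1, g_2, g_3) in that order:
  leading term x_2: no divisor's leading term divides it; move -2x_2 to the remainder.
  leading term 1: no divisor's leading term divides it; move -2 to the remainder.
The remainder -2x_2 - 2 is nonzero, so it would be added as the next basis element.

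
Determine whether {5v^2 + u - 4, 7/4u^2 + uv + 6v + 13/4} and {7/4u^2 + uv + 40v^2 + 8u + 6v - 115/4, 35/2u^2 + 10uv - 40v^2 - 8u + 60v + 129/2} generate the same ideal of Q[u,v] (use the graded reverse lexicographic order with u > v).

Equality of ideals is decidable: compute both reduced Gröbner bases (unique for the ordering) and check whether they agree.
Buchberger on the first generating set:
f_1 = 5v^2 + u - 4, LT = v^2.
f_2 = 7/4u^2 + uv + 6v + 13/4, LT = u^2.

The S-polynomials (S(f_1,f_2)) all reduce to 0 modulo the current basis, so we have a Gröbner basis.
Inter-reduce: drop elements whose leading term is divisible by another's, tail-reduce, and make monic.
Reduced Gröbner basis: {u^2 + 4/7uv + 24/7v + 13/7, v^2 + 1/5u - 4/5}.

Buchberger on the second generating set:
h_1 = 7/4u^2 + uv + 40v^2 + 8u + 6v - 115/4, LT = u^2.
h_2 = 35/2u^2 + 10uv - 40v^2 - 8u + 60v + 129/2, LT = u^2.

S(h_1,h_2): lcm = u^2. S = 176/7v^2 + 176/35u - 704/35.
  reduce S modulo (h_1, h_2):
  remainder 176/7v^2 + 176/35u - 704/35 ≠ 0; add k_3 = 176/7v^2 + 176/35u - 704/35 to the basis.

The other S-polynomials (S(h_1,k_3), S(h_2,k_3)) all reduce to 0 modulo the current basis, so we have a Gröbner basis.
Inter-reduce: drop elements whose leading term is divisible by another's, tail-reduce, and make monic.
Reduced Gröbner basis: {u^2 + 4/7uv + 24/7v + 13/7, v^2 + 1/5u - 4/5}.

The two bases agree; hence the ideals are identical.

Yes, the ideals are equal.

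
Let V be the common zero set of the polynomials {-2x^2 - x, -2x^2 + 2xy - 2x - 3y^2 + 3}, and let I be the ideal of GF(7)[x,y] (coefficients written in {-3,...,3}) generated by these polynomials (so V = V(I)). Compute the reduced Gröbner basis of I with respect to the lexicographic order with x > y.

This is the nonlinear analogue of row-reducing a linear system.

f_1 = -2x^2 - x, LT = x^2.
f_2 = -2x^2 + 2xy - 2x - 3y^2 + 3, LT = x^2.

S(f_1,f_2): lcm = x^2. S = xy + 3x + 2y^2 - 2.
  leading term xy: no divisor's leading term divides it; move xy to the remainder.
  leading term x: no divisor's leading term divides it; move 3x to the remainder.
  leading term y^2: no divisor's leading term divides it; move 2y^2 to the remainder.
  leading term 1: no divisor's leading term divides it; move -2 to the remainder.
  remainder xy + 3x + 2y^2 - 2 ≠ 0; add g_3 = xy + 3x + 2y^2 - 2 to the basis.

S(f_1,g_3): lcm = x^2y. S = -3x^2 - 2xy^2 - 3xy + 2x.
  leading term x^2: subtract (-2)·f_1 from -3x^2 - 2xy^2 - 3xy + 2x → -2xy^2 - 3xy
  leading term xy^2: subtract (-2y)·g_3 from -2xy^2 - 3xy → 3xy - 3y^3 + 3y
  leading term xy: subtract (3)·g_3 from 3xy - 3y^3 + 3y → -2x - 3y^3 + y^2 + 3y - 1
  leading term x: no divisor's leading term divides it; move -2x to the remainder.
  leading term y^3: no divisor's leading term divides it; move -3y^3 to the remainder.
  leading term y^2: no divisor's leading term divides it; move y^2 to the remainder.
  leading term y: no divisor's leading term divides it; move 3y to the remainder.
  leading term 1: no divisor's leading term divides it; move -1 to the remainder.
  remainder -2x - 3y^3 + y^2 + 3y - 1 ≠ 0; add g_4 = -2x - 3y^3 + y^2 + 3y - 1 to the basis.

S(f_1,g_4): lcm = x^2. S = 2xy^3 - 3xy^2 - 2xy.
  leading term xy^3: subtract (2y^2)·g_3 from 2xy^3 - 3xy^2 - 2xy → -2xy^2 - 2xy + 3y^4 - 3y^2
  leading term xy^2: subtract (-2y)·g_3 from -2xy^2 - 2xy + 3y^4 - 3y^2 → -3xy + 3y^4 - 3y^3 - 3y^2 + 3y
  leading term xy: subtract (-3)·g_3 from -3xy + 3y^4 - 3y^3 - 3y^2 + 3y → 2x + 3y^4 - 3y^3 + 3y^2 + 3y + 1
  leading term x: subtract (-1)·g_4 from 2x + 3y^4 - 3y^3 + 3y^2 + 3y + 1 → 3y^4 + y^3 - 3y^2 - y
  leading term y^4: no divisor's leading term divides it; move 3y^4 to the remainder.
  leading term y^3: no divisor's leading term divides it; move y^3 to the remainder.
  leading term y^2: no divisor's leading term divides it; move -3y^2 to the remainder.
  leading term y: no divisor's leading term divides it; move -y to the remainder.
  remainder 3y^4 + y^3 - 3y^2 - y ≠ 0; add g_5 = 3y^4 + y^3 - 3y^2 - y to the basis.

The other S-polynomials (S(f_2,g_3), S(f_2,g_4), S(g_3,g_4), S(f_1,g_5), S(f_2,g_5), S(g_3,g_5), S(g_4,g_5)) all reduce to 0 modulo the current basis, so we have a Gröbner basis.
Inter-reduce: drop elements whose leading term is divisible by another's, tail-reduce, and make monic.

G = {x - 2y^3 + 3y^2 + 2y - 3, y^4 - 2y^3 - y^2 + 2y}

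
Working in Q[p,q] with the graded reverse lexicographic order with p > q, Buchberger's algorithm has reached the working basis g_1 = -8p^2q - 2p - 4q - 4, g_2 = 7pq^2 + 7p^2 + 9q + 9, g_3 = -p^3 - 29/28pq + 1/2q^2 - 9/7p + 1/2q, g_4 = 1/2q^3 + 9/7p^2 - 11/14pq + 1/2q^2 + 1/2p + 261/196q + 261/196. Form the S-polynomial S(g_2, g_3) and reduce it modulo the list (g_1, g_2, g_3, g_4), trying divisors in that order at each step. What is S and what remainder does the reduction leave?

lcm(LM(g_2), LM(g_3)) = p^3q^2.
S = (lcm/LT(g_2))·g_2 − (lcm/LT(g_3))·g_3 = p^4 - 29/28pq^3 + 1/2q^4 + 9/7p^2q - 9/7pq^2 + 1/2q^3 + 9/7p^2.
Reduce S modulo (g_1, g_2, g_3, g_4) in that order:
  leading term p^4: subtract (-p)·g_3 from p^4 - 29/28pq^3 + 1/2q^4 + 9/7p^2q - 9/7pq^2 + 1/2q^3 + 9/7p^2 → -29/28pq^3 + 1/2q^4 + 1/4p^2q - 11/14pq^2 + 1/2q^3 + 1/2pq
  leading term pq^3: subtract (-29/196q)·g_2 from -29/28pq^3 + 1/2q^4 + 1/4p^2q - 11/14pq^2 + 1/2q^3 + 1/2pq → 1/2q^4 + 9/7p^2q - 11/14pq^2 + 1/2q^3 + 1/2pq + 261/196q^2 + 261/196q
  leading term q^4: subtract (q)·g_4 from 1/2q^4 + 9/7p^2q - 11/14pq^2 + 1/2q^3 + 1/2pq + 261/196q^2 + 261/196q → 0
The remainder is 0, so this S-polynomial contributes no new basis element.

S(g_2, g_3) = p^4 - 29/28pq^3 + 1/2q^4 + 9/7p^2q - 9/7pq^2 + 1/2q^3 + 9/7p^2; remainder on division = 0.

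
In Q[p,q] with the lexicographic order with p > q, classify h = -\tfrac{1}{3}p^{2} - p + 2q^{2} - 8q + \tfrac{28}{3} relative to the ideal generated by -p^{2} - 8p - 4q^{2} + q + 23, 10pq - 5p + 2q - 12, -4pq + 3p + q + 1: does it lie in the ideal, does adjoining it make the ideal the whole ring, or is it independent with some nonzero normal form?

-\tfrac{1}{3}p^{2} - p + 2q^{2} - 8q + \tfrac{28}{3} lies in I (it reduces to 0).

First compute the reduced Gröbner basis of I by Buchberger's algorithm.
f_1 = -p^{2} - 8p - 4q^{2} + q + 23, LT = p^{2}.
f_2 = 10pq - 5p + 2q - 12, LT = pq.
f_3 = -4pq + 3p + q + 1, LT = pq.

S(f_1,f_2): lcm = p^{2}q. S = \tfrac{1}{2}p^{2} + \tfrac{39}{5}pq + \tfrac{6}{5}p + 4q^{3} - q^{2} - 23q.
  leading term p^{2}: subtract (-\tfrac{1}{2})·f_1 from \tfrac{1}{2}p^{2} + \tfrac{39}{5}pq + \tfrac{6}{5}p + 4q^{3} - q^{2} - 23q → \tfrac{39}{5}pq - \tfrac{14}{5}p + 4q^{3} - 3q^{2} - \tfrac{45}{2}q + \tfrac{23}{2}
  leading term pq: subtract (\tfrac{39}{50})·f_2 from \tfrac{39}{5}pq - \tfrac{14}{5}p + 4q^{3} - 3q^{2} - \tfrac{45}{2}q + \tfrac{23}{2} → \tfrac{11}{10}p + 4q^{3} - 3q^{2} - \tfrac{1203}{50}q + \tfrac{1043}{50}
  leading term p: no divisor's leading term divides it; move \tfrac{11}{10}p to the remainder.
  leading term q^{3}: no divisor's leading term divides it; move 4q^{3} to the remainder.
  leading term q^{2}: no divisor's leading term divides it; move -3q^{2} to the remainder.
  leading term q: no divisor's leading term divides it; move -\tfrac{1203}{50}q to the remainder.
  leading term 1: no divisor's leading term divides it; move \tfrac{1043}{50} to the remainder.
  remainder \tfrac{11}{10}p + 4q^{3} - 3q^{2} - \tfrac{1203}{50}q + \tfrac{1043}{50} ≠ 0; add k_4 = \tfrac{11}{10}p + 4q^{3} - 3q^{2} - \tfrac{1203}{50}q + \tfrac{1043}{50} to the basis.

S(f_1,f_3): lcm = p^{2}q. S = \tfrac{3}{4}p^{2} + \tfrac{33}{4}pq + \tfrac{1}{4}p + 4q^{3} - q^{2} - 23q.
  leading term p^{2}: subtract (-\tfrac{3}{4})·f_1 from \tfrac{3}{4}p^{2} + \tfrac{33}{4}pq + \tfrac{1}{4}p + 4q^{3} - q^{2} - 23q → \tfrac{33}{4}pq - \tfrac{23}{4}p + 4q^{3} - 4q^{2} - \tfrac{89}{4}q + \tfrac{69}{4}
  leading term pq: subtract (\tfrac{33}{40})·f_2 from \tfrac{33}{4}pq - \tfrac{23}{4}p + 4q^{3} - 4q^{2} - \tfrac{89}{4}q + \tfrac{69}{4} → -\tfrac{13}{8}p + 4q^{3} - 4q^{2} - \tfrac{239}{10}q + \tfrac{543}{20}
  leading term p: subtract (-\tfrac{65}{44})·k_4 from -\tfrac{13}{8}p + 4q^{3} - 4q^{2} - \tfrac{239}{10}q + \tfrac{543}{20} → \tfrac{109}{11}q^{3} - \tfrac{371}{44}q^{2} - \tfrac{5231}{88}q + \tfrac{5101}{88}
  leading term q^{3}: no divisor's leading term divides it; move \tfrac{109}{11}q^{3} to the remainder.
  leading term q^{2}: no divisor's leading term divides it; move -\tfrac{371}{44}q^{2} to the remainder.
  leading term q: no divisor's leading term divides it; move -\tfrac{5231}{88}q to the remainder.
  leading term 1: no divisor's leading term divides it; move \tfrac{5101}{88} to the remainder.
  remainder \tfrac{109}{11}q^{3} - \tfrac{371}{44}q^{2} - \tfrac{5231}{88}q + \tfrac{5101}{88} ≠ 0; add k_5 = \tfrac{109}{11}q^{3} - \tfrac{371}{44}q^{2} - \tfrac{5231}{88}q + \tfrac{5101}{88} to the basis.

S(f_2,f_3): lcm = pq. S = \tfrac{1}{4}p + \tfrac{9}{20}q - \tfrac{19}{20}.
  leading term p: subtract (\tfrac{5}{22})·k_4 from \tfrac{1}{4}p + \tfrac{9}{20}q - \tfrac{19}{20} → -\tfrac{10}{11}q^{3} + \tfrac{15}{22}q^{2} + \tfrac{651}{110}q - \tfrac{313}{55}
  leading term q^{3}: subtract (-\tfrac{10}{109})·k_5 from -\tfrac{10}{11}q^{3} + \tfrac{15}{22}q^{2} + \tfrac{651}{110}q - \tfrac{313}{55} → -\tfrac{10}{109}q^{2} + \tfrac{1013}{2180}q - \tfrac{813}{2180}
  leading term q^{2}: no divisor's leading term divides it; move -\tfrac{10}{109}q^{2} to the remainder.
  leading term q: no divisor's leading term divides it; move \tfrac{1013}{2180}q to the remainder.
  leading term 1: no divisor's leading term divides it; move -\tfrac{813}{2180} to the remainder.
  remainder -\tfrac{10}{109}q^{2} + \tfrac{1013}{2180}q - \tfrac{813}{2180} ≠ 0; add k_6 = -\tfrac{10}{109}q^{2} + \tfrac{1013}{2180}q - \tfrac{813}{2180} to the basis.

S(f_2,k_4): lcm = pq. S = -\tfrac{1}{2}p - \tfrac{40}{11}q^{4} + \tfrac{30}{11}q^{3} + \tfrac{1203}{55}q^{2} - \tfrac{1032}{55}q - \tfrac{6}{5}.
  leading term p: subtract (-\tfrac{5}{11})·k_4 from -\tfrac{1}{2}p - \tfrac{40}{11}q^{4} + \tfrac{30}{11}q^{3} + \tfrac{1203}{55}q^{2} - \tfrac{1032}{55}q - \tfrac{6}{5} → -\tfrac{40}{11}q^{4} + \tfrac{50}{11}q^{3} + \tfrac{1128}{55}q^{2} - \tfrac{297}{10}q + \tfrac{911}{110}
  leading term q^{4}: subtract (-\tfrac{40}{109}q)·k_5 from -\tfrac{40}{11}q^{4} + \tfrac{50}{11}q^{3} + \tfrac{1128}{55}q^{2} - \tfrac{297}{10}q + \tfrac{911}{110} → \tfrac{1740}{1199}q^{3} - \tfrac{7823}{5995}q^{2} - \tfrac{101053}{11990}q + \tfrac{911}{110}
  leading term q^{3}: subtract (\tfrac{1740}{11881})·k_5 from \tfrac{1740}{1199}q^{3} - \tfrac{7823}{5995}q^{2} - \tfrac{101053}{11990}q + \tfrac{911}{110} → -\tfrac{4162}{59405}q^{2} + \tfrac{16484}{59405}q - \tfrac{12322}{59405}
  leading term q^{2}: subtract (\tfrac{2081}{2725})·k_6 from -\tfrac{4162}{59405}q^{2} + \tfrac{16484}{59405}q - \tfrac{12322}{59405} → -\tfrac{4217}{54500}q + \tfrac{4217}{54500}
  leading term q: no divisor's leading term divides it; move -\tfrac{4217}{54500}q to the remainder.
  leading term 1: no divisor's leading term divides it; move \tfrac{4217}{54500} to the remainder.
  remainder -\tfrac{4217}{54500}q + \tfrac{4217}{54500} ≠ 0; add k_7 = -\tfrac{4217}{54500}q + \tfrac{4217}{54500} to the basis.

The other S-polynomials (S(f_1,k_4), S(f_3,k_4), S(f_1,k_5), S(f_2,k_5), S(f_3,k_5), S(k_4,k_5), S(f_1,k_6), S(f_2,k_6), S(f_3,k_6), S(k_4,k_6), S(k_5,k_6), S(f_1,k_7), S(f_2,k_7), S(f_3,k_7), S(k_4,k_7), S(k_5,k_7), S(k_6,k_7)) all reduce to 0 modulo the current basis, so we have a Gröbner basis.
Inter-reduce: drop elements whose leading term is divisible by another's, tail-reduce, and make monic.
Reduced Gröbner basis: {p - 2, q - 1}.
Label its elements g_1 = p - 2, g_2 = q - 1.

Reduce h = -\tfrac{1}{3}p^{2} - p + 2q^{2} - 8q + \tfrac{28}{3} modulo G:
  leading term p^{2}: subtract (-\tfrac{1}{3}p)·g_1 from -\tfrac{1}{3}p^{2} - p + 2q^{2} - 8q + \tfrac{28}{3} → -\tfrac{5}{3}p + 2q^{2} - 8q + \tfrac{28}{3}
  leading term p: subtract (-\tfrac{5}{3})·g_1 from -\tfrac{5}{3}p + 2q^{2} - 8q + \tfrac{28}{3} → 2q^{2} - 8q + 6
  leading term q^{2}: subtract (2q)·g_2 from 2q^{2} - 8q + 6 → -6q + 6
  leading term q: subtract (-6)·g_2 from -6q + 6 → 0
  normal form = 0.
Since the normal form is 0, h ∈ I.

Ideal membership is decidable via reduction modulo a Gröbner basis.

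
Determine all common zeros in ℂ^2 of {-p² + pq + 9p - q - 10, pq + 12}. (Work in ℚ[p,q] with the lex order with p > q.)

Compute a lex Gröbner basis by Buchberger's algorithm.
f_1 = -p² + pq + 9p - q - 10, LT = p².
f_2 = pq + 12, LT = pq.

S(f_1,f_2): lcm = p²q. S = -pq² - 9pq - 12p + q² + 10q.
  leading term pq²: subtract (-q)·f_2 from -pq² - 9pq - 12p + q² + 10q → -9pq - 12p + q² + 22q
  leading term pq: subtract (-9)·f_2 from -9pq - 12p + q² + 22q → -12p + q² + 22q + 108
  leading term p: no divisor's leading term divides it; move -12p to the remainder.
  leading term q²: no divisor's leading term divides it; move q² to the remainder.
  leading term q: no divisor's leading term divides it; move 22q to the remainder.
  leading term 1: no divisor's leading term divides it; move 108 to the remainder.
  remainder -12p + q² + 22q + 108 ≠ 0; add h_3 = -12p + q² + 22q + 108 to the basis.

S(f_2,h_3): lcm = pq. S = 1/12q³ + 11/6q² + 9q + 12.
  leading term q³: no divisor's leading term divides it; move 1/12q³ to the remainder.
  leading term q²: no divisor's leading term divides it; move 11/6q² to the remainder.
  leading term q: no divisor's leading term divides it; move 9q to the remainder.
  leading term 1: no divisor's leading term divides it; move 12 to the remainder.
  remainder 1/12q³ + 11/6q² + 9q + 12 ≠ 0; add h_4 = 1/12q³ + 11/6q² + 9q + 12 to the basis.

The other S-polynomials (S(f_1,h_3), S(f_1,h_4), S(f_2,h_4), S(h_3,h_4)) all reduce to 0 modulo the current basis, so we have a Gröbner basis.
Inter-reduce: drop elements whose leading term is divisible by another's, tail-reduce, and make monic.
Reduced Gröbner basis: {p - 1/12q² - 11/6q - 9, q³ + 22q² + 108q + 144}.

Since the basis is lex-ordered, q³ + 22q² + 108q + 144 is univariate in q. Its roots are {-4, -9 - 3*sqrt(5), -9 + 3*sqrt(5)}. Back-substituting each root into the other basis elements fixes the other coordinates.
  q = -4: the earlier basis element becomes p - 3 = 0, giving p = 3 — point (3, -4).
  q = -9 - 3*sqrt(5): the earlier basis element becomes p - 3 + sqrt(5) = 0, giving p = 3 - sqrt(5) — point (3 - sqrt(5), -9 - 3*sqrt(5)).
  q = -9 + 3*sqrt(5): the earlier basis element becomes p - 3 - sqrt(5) = 0, giving p = sqrt(5) + 3 — point (sqrt(5) + 3, -9 + 3*sqrt(5)).
Check: every point annihilates each of the original generators.

{(3, -4), (3 - sqrt(5), -9 - 3*sqrt(5)), (sqrt(5) + 3, -9 + 3*sqrt(5))}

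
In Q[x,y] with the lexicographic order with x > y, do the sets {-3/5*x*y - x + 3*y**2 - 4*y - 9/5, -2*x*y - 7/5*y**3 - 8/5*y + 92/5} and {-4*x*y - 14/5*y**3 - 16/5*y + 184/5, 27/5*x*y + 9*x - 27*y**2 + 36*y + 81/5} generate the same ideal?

Yes, the ideals are equal.

Two ideals are equal iff their reduced Gröbner bases coincide (the reduced basis is unique for a fixed ordering).
Buchberger on the first generating set:
f_1 = -3/5*x*y - x + 3*y**2 - 4*y - 9/5, LT = x*y.
f_2 = -2*x*y - 7/5*y**3 - 8/5*y + 92/5, LT = x*y.

S(f_1,f_2): lcm = x*y. S = 5/3*x - 7/10*y**3 - 5*y**2 + 88/15*y + 61/5.
  reduce S modulo (f_1, f_2):
  remainder 5/3*x - 7/10*y**3 - 5*y**2 + 88/15*y + 61/5 ≠ 0; add g_3 = 5/3*x - 7/10*y**3 - 5*y**2 + 88/15*y + 61/5 to the basis.

S(f_1,g_3): lcm = x*y. S = 5/3*x + 21/50*y**4 + 3*y**3 - 213/25*y**2 - 49/75*y + 3.
  reduce S modulo (f_1, f_2, g_3):
  remainder 21/50*y**4 + 37/10*y**3 - 88/25*y**2 - 163/25*y - 46/5 ≠ 0; add g_4 = 21/50*y**4 + 37/10*y**3 - 88/25*y**2 - 163/25*y - 46/5 to the basis.

The other S-polynomials (S(f_2,g_3), S(f_1,g_4), S(f_2,g_4), S(g_3,g_4)) all reduce to 0 modulo the current basis, so we have a Gröbner basis.
Inter-reduce: drop elements whose leading term is divisible by another's, tail-reduce, and make monic.
Reduced Gröbner basis: {x - 21/50*y**3 - 3*y**2 + 88/25*y + 183/25, y**4 + 185/21*y**3 - 176/21*y**2 - 326/21*y - 460/21}.

Buchberger on the second generating set:
h_1 = -4*x*y - 14/5*y**3 - 16/5*y + 184/5, LT = x*y.
h_2 = 27/5*x*y + 9*x - 27*y**2 + 36*y + 81/5, LT = x*y.

S(h_1,h_2): lcm = x*y. S = -5/3*x + 7/10*y**3 + 5*y**2 - 88/15*y - 61/5.
  reduce S modulo (h_1, h_2):
  remainder -5/3*x + 7/10*y**3 + 5*y**2 - 88/15*y - 61/5 ≠ 0; add k_3 = -5/3*x + 7/10*y**3 + 5*y**2 - 88/15*y - 61/5 to the basis.

S(h_1,k_3): lcm = x*y. S = 21/50*y**4 + 37/10*y**3 - 88/25*y**2 - 163/25*y - 46/5.
  reduce S modulo (h_1, h_2, k_3):
  remainder 21/50*y**4 + 37/10*y**3 - 88/25*y**2 - 163/25*y - 46/5 ≠ 0; add k_4 = 21/50*y**4 + 37/10*y**3 - 88/25*y**2 - 163/25*y - 46/5 to the basis.

The other S-polynomials (S(h_2,k_3), S(h_1,k_4), S(h_2,k_4), S(k_3,k_4)) all reduce to 0 modulo the current basis, so we have a Gröbner basis.
Inter-reduce: drop elements whose leading term is divisible by another's, tail-reduce, and make monic.
Reduced Gröbner basis: {x - 21/50*y**3 - 3*y**2 + 88/25*y + 183/25, y**4 + 185/21*y**3 - 176/21*y**2 - 326/21*y - 460/21}.

Same reduced basis, so the two generating sets span the same ideal.
The same test decides containment: I ⊆ J iff every generator of I reduces to 0 modulo a Gröbner basis of J.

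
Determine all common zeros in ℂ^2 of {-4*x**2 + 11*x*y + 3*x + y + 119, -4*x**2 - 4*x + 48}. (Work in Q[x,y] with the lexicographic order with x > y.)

Compute a lex Gröbner basis by Buchberger's algorithm.
f_1 = -4*x**2 + 11*x*y + 3*x + y + 119, LT = x**2.
f_2 = -4*x**2 - 4*x + 48, LT = x**2.

S(f_1,f_2): lcm = x**2. S = -11/4*x*y - 7/4*x - 1/4*y - 71/4.
  leading term x*y: no divisor's leading term divides it; move -11/4*x*y to the remainder.
  leading term x: no divisor's leading term divides it; move -7/4*x to the remainder.
  leading term y: no divisor's leading term divides it; move -1/4*y to the remainder.
  leading term 1: no divisor's leading term divides it; move -71/4 to the remainder.
  remainder -11/4*x*y - 7/4*x - 1/4*y - 71/4 ≠ 0; add h_3 = -11/4*x*y - 7/4*x - 1/4*y - 71/4 to the basis.

S(f_1,h_3): lcm = x**2*y. S = -7/11*x**2 - 11/4*x*y**2 - 37/44*x*y - 71/11*x - 1/4*y**2 - 119/4*y.
  leading term x**2: subtract (7/44)·f_1 from -7/11*x**2 - 11/4*x*y**2 - 37/44*x*y - 71/11*x - 1/4*y**2 - 119/4*y → -11/4*x*y**2 - 57/22*x*y - 305/44*x - 1/4*y**2 - 329/11*y - 833/44
  leading term x*y**2: subtract (y)·h_3 from -11/4*x*y**2 - 57/22*x*y - 305/44*x - 1/4*y**2 - 329/11*y - 833/44 → -37/44*x*y - 305/44*x - 535/44*y - 833/44
  leading term x*y: subtract (37/121)·h_3 from -37/44*x*y - 305/44*x - 535/44*y - 833/44 → -774/121*x - 1462/121*y - 1634/121
  leading term x: no divisor's leading term divides it; move -774/121*x to the remainder.
  leading term y: no divisor's leading term divides it; move -1462/121*y to the remainder.
  leading term 1: no divisor's leading term divides it; move -1634/121 to the remainder.
  remainder -774/121*x - 1462/121*y - 1634/121 ≠ 0; add h_4 = -774/121*x - 1462/121*y - 1634/121 to the basis.

S(h_3,h_4): lcm = x*y. S = 7/11*x - 17/9*y**2 - 200/99*y + 71/11.
  leading term x: subtract (-77/774)·h_4 from 7/11*x - 17/9*y**2 - 200/99*y + 71/11 → -17/9*y**2 - 29/9*y + 46/9
  leading term y**2: no divisor's leading term divides it; move -17/9*y**2 to the remainder.
  leading term y: no divisor's leading term divides it; move -29/9*y to the remainder.
  leading term 1: no divisor's leading term divides it; move 46/9 to the remainder.
  remainder -17/9*y**2 - 29/9*y + 46/9 ≠ 0; add h_5 = -17/9*y**2 - 29/9*y + 46/9 to the basis.

The other S-polynomials (S(f_2,h_3), S(f_1,h_4), S(f_2,h_4), S(f_1,h_5), S(f_2,h_5), S(h_3,h_5), S(h_4,h_5)) all reduce to 0 modulo the current basis, so we have a Gröbner basis.
Inter-reduce: drop elements whose leading term is divisible by another's, tail-reduce, and make monic.
Reduced Gröbner basis: {x + 17/9*y + 19/9, y**2 + 29/17*y - 46/17}.

From the last basis element, y**2 + 29/17*y - 46/17 = 0, so y takes values in {-46/17, 1}. Each choice, substituted upward through the basis, yields the corresponding point(s) of the solution set.
  y = -46/17: the earlier basis element becomes x - 3 = 0, giving x = 3 — point (3, -46/17).
  y = 1: the earlier basis element becomes x + 4 = 0, giving x = -4 — point (-4, 1).
Substituting each solution back into the original system confirms all equations vanish.
A lex Gröbner basis triangularizes the system, enabling back-substitution.

{(3, -46/17), (-4, 1)}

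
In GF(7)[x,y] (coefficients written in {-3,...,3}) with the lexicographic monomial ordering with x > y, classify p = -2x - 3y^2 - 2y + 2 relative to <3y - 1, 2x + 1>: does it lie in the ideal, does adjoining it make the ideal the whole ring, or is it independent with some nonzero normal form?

First compute the reduced Gröbner basis of I by Buchberger's algorithm.
f_1 = 3y - 1, LT = y.
f_2 = 2x + 1, LT = x.

The S-polynomials (S(f_1,f_2)) all reduce to 0 modulo the current basis, so we have a Gröbner basis.
Inter-reduce: drop elements whose leading term is divisible by another's, tail-reduce, and make monic.
Reduced Gröbner basis: {x - 3, y + 2}.
Label its elements g_1 = x - 3, g_2 = y + 2.

Reduce p = -2x - 3y^2 - 2y + 2 modulo G:
  leading term x: subtract (-2)·g_1 from -2x - 3y^2 - 2y + 2 → -3y^2 - 2y + 3
  leading term y^2: subtract (-3y)·g_2 from -3y^2 - 2y + 3 → -3y + 3
  leading term y: subtract (-3)·g_2 from -3y + 3 → 2
  leading term 1: no divisor's leading term divides it; move 2 to the remainder.
  normal form = 2.
The normal form is nonzero, so p ∉ I. Since p minus its normal form lies in I, I + (p) = I + (r) where r = 2; decide whether this ideal is the whole ring.
Here r = 2 is a nonzero constant, hence a unit: 1 ∈ I + (p), the Gröbner basis of I + (p) is {1}, and the enlarged system has no common solution — adjoining p is inconsistent.

Adjoining -2x - 3y^2 - 2y + 2 makes the ideal the whole ring: the system is inconsistent.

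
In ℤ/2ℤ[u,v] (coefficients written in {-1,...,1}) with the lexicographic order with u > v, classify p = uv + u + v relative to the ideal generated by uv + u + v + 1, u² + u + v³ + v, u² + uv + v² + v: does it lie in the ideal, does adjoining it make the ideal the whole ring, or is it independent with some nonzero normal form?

First compute the reduced Gröbner basis of I by Buchberger's algorithm.
f_1 = uv + u + v + 1, LT = uv.
f_2 = u² + u + v³ + v, LT = u².
f_3 = u² + uv + v² + v, LT = u².

S(f_1,f_2): lcm = u²v. S = u² + u + v⁴ + v².
  reduce S modulo (f_1, f_2, f_3):
  remainder v⁴ + v³ + v² + v ≠ 0; add h_4 = v⁴ + v³ + v² + v to the basis.

S(f_2,f_3): lcm = u². S = uv + u + v³ + v².
  reduce S modulo (f_1, f_2, f_3, h_4):
  remainder v³ + v² + v + 1 ≠ 0; add h_5 = v³ + v² + v + 1 to the basis.

The other S-polynomials (S(f_1,f_3), S(f_1,h_4), S(f_2,h_4), S(f_3,h_4), S(f_1,h_5), S(f_2,h_5), S(f_3,h_5), S(h_4,h_5)) all reduce to 0 modulo the current basis, so we have a Gröbner basis.
Inter-reduce: drop elements whose leading term is divisible by another's, tail-reduce, and make monic.
Reduced Gröbner basis: {u² + u + v² + 1, uv + u + v + 1, v³ + v² + v + 1}.
Label its elements g_1 = u² + u + v² + 1, g_2 = uv + u + v + 1, g_3 = v³ + v² + v + 1.

Reduce p = uv + u + v modulo G:
  leading term uv: subtract (1)·g_2 from uv + u + v → 1
  leading term 1: no divisor's leading term divides it; move 1 to the remainder.
  normal form = 1.
The normal form is nonzero, so p ∉ I. Since p minus its normal form lies in I, I + (p) = I + (r) where r = 1; decide whether this ideal is the whole ring.
Here r = 1 is a nonzero constant, hence a unit: 1 ∈ I + (p), the Gröbner basis of I + (p) is {1}, and the enlarged system has no common solution — adjoining p is inconsistent.

Ideal membership is decidable via reduction modulo a Gröbner basis.

Adjoining uv + u + v makes the ideal the whole ring: the system is inconsistent.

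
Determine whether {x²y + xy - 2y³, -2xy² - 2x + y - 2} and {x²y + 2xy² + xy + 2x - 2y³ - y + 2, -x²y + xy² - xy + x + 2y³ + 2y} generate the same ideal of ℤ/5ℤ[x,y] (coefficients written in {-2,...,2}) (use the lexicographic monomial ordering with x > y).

No, the ideals differ.

Two ideals are equal iff their reduced Gröbner bases coincide (the reduced basis is unique for a fixed ordering).
Buchberger on the first generating set:
f_1 = x²y + xy - 2y³, LT = x²y.
f_2 = -2xy² - 2x + y - 2, LT = xy².

S(f_1,f_2): lcm = x²y². S = -x² + xy² - 2xy - x - 2y⁴.
  reduce S modulo (f_1, f_2):
  remainder -x² - 2xy - 2x - 2y⁴ - 2y - 1 ≠ 0; add g_3 = -x² - 2xy - 2x - 2y⁴ - 2y - 1 to the basis.

S(f_1,g_3): lcm = x²y. S = -2xy² - xy - 2y⁵ - 2y³ - 2y² - y.
  reduce S modulo (f_1, f_2, g_3):
  remainder -xy + 2x - 2y⁵ - 2y³ - 2y² - 2y + 2 ≠ 0; add g_4 = -xy + 2x - 2y⁵ - 2y³ - 2y² - 2y + 2 to the basis.

S(f_2,g_3): lcm = x²y². S = x² - 2xy³ - 2xy² + 2xy + x - 2y⁶ - 2y³ - y².
  reduce S modulo (f_1, f_2, g_3, g_4):
  remainder -2y⁶ + y⁵ - 2y⁴ - y³ - y² ≠ 0; add g_5 = -2y⁶ + y⁵ - 2y⁴ - y³ - y² to the basis.

The other S-polynomials (S(f_1,g_4), S(f_2,g_4), S(g_3,g_4), S(f_1,g_5), S(f_2,g_5), S(g_3,g_5), S(g_4,g_5)) all reduce to 0 modulo the current basis, so we have a Gröbner basis.
Inter-reduce: drop elements whose leading term is divisible by another's, tail-reduce, and make monic.
Reduced Gröbner basis: {x² + x + y⁵ + 2y⁴ + y³ + y² - 2y, xy - 2x + 2y⁵ + 2y³ + 2y² + 2y - 2, y⁶ + 2y⁵ + y⁴ - 2y³ - 2y²}.

Buchberger on the second generating set:
h_1 = x²y + 2xy² + xy + 2x - 2y³ - y + 2, LT = x²y.
h_2 = -x²y + xy² - xy + x + 2y³ + 2y, LT = x²y.

S(h_1,h_2): lcm = x²y. S = -2xy² - 2x + y + 2.
  reduce S modulo (h_1, h_2):
  remainder -2xy² - 2x + y + 2 ≠ 0; add k_3 = -2xy² - 2x + y + 2 to the basis.

S(h_1,k_3): lcm = x²y². S = -x² + 2xy³ + xy² + x - 2y⁴ - y² + 2y.
  reduce S modulo (h_1, h_2, k_3):
  remainder -x² - 2xy - 2y⁴ + 2y + 1 ≠ 0; add k_4 = -x² - 2xy - 2y⁴ + 2y + 1 to the basis.

S(h_1,k_4): lcm = x²y. S = xy + 2x - 2y⁵ - 2y³ + 2y² + 2.
  reduce S modulo (h_1, h_2, k_3, k_4):
  remainder xy + 2x - 2y⁵ - 2y³ + 2y² + 2 ≠ 0; add k_5 = xy + 2x - 2y⁵ - 2y³ + 2y² + 2 to the basis.

S(k_3,k_4): lcm = x²y². S = x² - 2xy³ + 2xy - x - 2y⁶ + 2y³ + y².
  reduce S modulo (h_1, h_2, k_3, k_4, k_5):
  remainder -2y⁶ - y⁵ - 2y⁴ + y³ + y² + 2 ≠ 0; add k_6 = -2y⁶ - y⁵ - 2y⁴ + y³ + y² + 2 to the basis.

The other S-polynomials (S(h_2,k_3), S(h_2,k_4), S(h_1,k_5), S(h_2,k_5), S(k_3,k_5), S(k_4,k_5), S(h_1,k_6), S(h_2,k_6), S(k_3,k_6), S(k_4,k_6), S(k_5,k_6)) all reduce to 0 modulo the current basis, so we have a Gröbner basis.
Inter-reduce: drop elements whose leading term is divisible by another's, tail-reduce, and make monic.
Reduced Gröbner basis: {x² + x - y⁵ + 2y⁴ - y³ + y² - 2y, xy + 2x - 2y⁵ - 2y³ + 2y² + 2, y⁶ - 2y⁵ + y⁴ + 2y³ + 2y² - 1}.

The bases are distinct; the ideals are different.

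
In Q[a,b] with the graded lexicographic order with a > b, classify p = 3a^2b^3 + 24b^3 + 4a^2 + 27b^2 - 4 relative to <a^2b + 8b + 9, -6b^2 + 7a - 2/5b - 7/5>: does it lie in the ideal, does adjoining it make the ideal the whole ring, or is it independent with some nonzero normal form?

First compute the reduced Gröbner basis of I by Buchberger's algorithm.
f_1 = a^2b + 8b + 9, LT = a^2b.
f_2 = -6b^2 + 7a - 2/5b - 7/5, LT = b^2.

S(f_1,f_2): lcm = a^2b^2. S = 7/6a^3 - 1/15a^2b - 7/30a^2 + 8b^2 + 9b.
  leading term a^3: no divisor's leading term divides it; move 7/6a^3 to the remainder.
  leading term a^2b: subtract (-1/15)·f_1 from -1/15a^2b - 7/30a^2 + 8b^2 + 9b → -7/30a^2 + 8b^2 + 143/15b + 3/5
  leading term a^2: no divisor's leading term divides it; move -7/30a^2 to the remainder.
  leading term b^2: subtract (-4/3)·f_2 from 8b^2 + 143/15b + 3/5 → 28/3a + 9b - 19/15
  leading term a: no divisor's leading term divides it; move 28/3a to the remainder.
  leading term b: no divisor's leading term divides it; move 9b to the remainder.
  leading term 1: no divisor's leading term divides it; move -19/15 to the remainder.
  remainder 7/6a^3 - 7/30a^2 + 28/3a + 9b - 19/15 ≠ 0; add h_3 = 7/6a^3 - 7/30a^2 + 28/3a + 9b - 19/15 to the basis.

The other S-polynomials (S(f_1,h_3), S(f_2,h_3)) all reduce to 0 modulo the current basis, so we have a Gröbner basis.
Inter-reduce: drop elements whose leading term is divisible by another's, tail-reduce, and make monic.
Reduced Gröbner basis: {a^3 - 1/5a^2 + 8a + 54/7b - 38/35, a^2b + 8b + 9, b^2 - 7/6a + 1/15b + 7/30}.
Label its elements g_1 = a^3 - 1/5a^2 + 8a + 54/7b - 38/35, g_2 = a^2b + 8b + 9, g_3 = b^2 - 7/6a + 1/15b + 7/30.

Reduce p = 3a^2b^3 + 24b^3 + 4a^2 + 27b^2 - 4 modulo G:
  leading term a^2b^3: subtract (3b^2)·g_2 from 3a^2b^3 + 24b^3 + 4a^2 + 27b^2 - 4 → 4a^2 - 4
  leading term a^2: no divisor's leading term divides it; move 4a^2 to the remainder.
  leading term 1: no divisor's leading term divides it; move -4 to the remainder.
  normal form = 4a^2 - 4.
The normal form is nonzero, so p ∉ I. Since p minus its normal form lies in I, I + (p) = I + (r) where r = 4a^2 - 4; decide whether this ideal is the whole ring.
Run Buchberger on G together with r (pairs among the g_i already reduce to 0 since G is a Gröbner basis):
g_1 = a^3 - 1/5a^2 + 8a + 54/7b - 38/35, LT = a^3.
g_2 = a^2b + 8b + 9, LT = a^2b.
g_3 = b^2 - 7/6a + 1/15b + 7/30, LT = b^2.
r = 4a^2 - 4, LT = a^2.

S(g_1,r): lcm = a^3. S = -1/5a^2 + 9a + 54/7b - 38/35.
  leading term a^2: subtract (-1/20)·r from -1/5a^2 + 9a + 54/7b - 38/35 → 9a + 54/7b - 9/7
  leading term a: no divisor's leading term divides it; move 9a to the remainder.
  leading term b: no divisor's leading term divides it; move 54/7b to the remainder.
  leading term 1: no divisor's leading term divides it; move -9/7 to the remainder.
  remainder 9a + 54/7b - 9/7 ≠ 0; add m_5 = 9a + 54/7b - 9/7 to the basis.

S(g_2,r): lcm = a^2b. S = 9b + 9.
  leading term b: no divisor's leading term divides it; move 9b to the remainder.
  leading term 1: no divisor's leading term divides it; move 9 to the remainder.
  remainder 9b + 9 ≠ 0; add m_6 = 9b + 9 to the basis.

The other S-polynomials (S(g_1,g_2), S(g_1,g_3), S(g_2,g_3), S(g_3,r), S(g_1,m_5), S(g_2,m_5), S(g_3,m_5), S(r,m_5), S(g_1,m_6), S(g_2,m_6), S(g_3,m_6), S(r,m_6), S(m_5,m_6)) all reduce to 0 modulo the current basis, so we have a Gröbner basis.
Inter-reduce: drop elements whose leading term is divisible by another's, tail-reduce, and make monic.
Reduced Gröbner basis: {a - 1, b + 1}.
The reduced Gröbner basis of I + (p) is {a - 1, b + 1} ≠ {1}, a proper ideal, so the enlarged system stays consistent: p is independent of I, with normal form 4a^2 - 4.

3a^2b^3 + 24b^3 + 4a^2 + 27b^2 - 4 is independent of I; its normal form modulo I is 4a^2 - 4.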